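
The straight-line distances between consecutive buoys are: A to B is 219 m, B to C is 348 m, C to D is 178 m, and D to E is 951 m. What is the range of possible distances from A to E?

The maximum is all hops collinear in one direction: 219 + 348 + 178 + 951 = 1696.
The longest hop is 951; the others sum to 745. Folding the others back against it leaves at least 951 − 745 = 206.

206 ≤ AE ≤ 1696 m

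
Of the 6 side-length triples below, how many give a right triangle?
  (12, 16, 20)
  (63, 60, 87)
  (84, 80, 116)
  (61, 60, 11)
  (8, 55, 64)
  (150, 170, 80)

5

(12,16,20): 12²+16² = 400 = 20² → right
(63,60,87): 60²+63² = 7569 = 87² → right
(84,80,116): 80²+84² = 13456 = 116² → right
(61,60,11): 11²+60² = 3721 = 61² → right
(8,55,64): 8+55 ≤ 64, not a triangle
(150,170,80): 80²+150² = 28900 = 170² → right
5 of the 6 are right.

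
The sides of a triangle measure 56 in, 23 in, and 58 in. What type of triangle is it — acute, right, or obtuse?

acute

Compare the square of the longest side to the sum of squares of the other two: 23² + 56² = 3665 > 3364 = 58².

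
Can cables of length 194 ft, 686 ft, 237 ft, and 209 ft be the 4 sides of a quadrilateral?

For a quadrilateral, each side must be shorter than the sum of the others.
Here the longest side is 686, but the remaining 3 sides sum to only 640.

No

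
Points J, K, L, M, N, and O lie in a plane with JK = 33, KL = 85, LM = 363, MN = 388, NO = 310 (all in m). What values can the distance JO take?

The maximum is all hops collinear in one direction: 33 + 85 + 363 + 388 + 310 = 1179.
The longest hop is 388; the others sum to 791. Since 388 ≤ 791, the path can fold back on itself completely, so the minimum distance is 0.

0 ≤ JO ≤ 1179 m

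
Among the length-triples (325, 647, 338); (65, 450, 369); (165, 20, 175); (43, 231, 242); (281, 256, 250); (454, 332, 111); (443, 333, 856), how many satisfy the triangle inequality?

(325,338,647): 325+338 > 647 → valid
(65,369,450): 65+369 ≤ 450 → not valid
(20,165,175): 20+165 > 175 → valid
(43,231,242): 43+231 > 242 → valid
(250,256,281): 250+256 > 281 → valid
(111,332,454): 111+332 ≤ 454 → not valid
(333,443,856): 333+443 ≤ 856 → not valid
4 of the 7 triples form a triangle.

4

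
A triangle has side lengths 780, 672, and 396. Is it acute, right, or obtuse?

right

Compare the square of the longest side to the sum of squares of the other two: 396² + 672² = 608400 = 780².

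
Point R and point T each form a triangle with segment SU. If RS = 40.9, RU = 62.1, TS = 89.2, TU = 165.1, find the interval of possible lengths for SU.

75.9 < SU < 103.0

From triangle RSU: |40.9 − 62.1| < SU < 40.9 + 62.1, i.e. 21.2 < SU < 103.0.
From triangle TSU: 75.9 < SU < 254.3.
Both must hold, so SU lies in the intersection.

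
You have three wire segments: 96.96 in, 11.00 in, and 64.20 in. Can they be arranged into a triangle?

The longest side is 96.96, but the other two sum to only 75.20.
75.20 < 96.96, so the triangle inequality fails.

No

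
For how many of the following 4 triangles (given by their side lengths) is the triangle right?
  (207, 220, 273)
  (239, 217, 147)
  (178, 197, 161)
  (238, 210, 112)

1

(207,220,273): 207²+220² = 91249 > 74529 = 273² → acute
(239,217,147): 147²+217² = 68698 > 57121 = 239² → acute
(178,197,161): 161²+178² = 57605 > 38809 = 197² → acute
(238,210,112): 112²+210² = 56644 = 238² → right
1 of the 4 is right.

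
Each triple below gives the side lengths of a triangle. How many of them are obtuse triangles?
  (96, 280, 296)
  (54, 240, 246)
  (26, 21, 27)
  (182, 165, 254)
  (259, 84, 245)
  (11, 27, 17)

2

(96,280,296): 96²+280² = 87616 = 296² → right
(54,240,246): 54²+240² = 60516 = 246² → right
(26,21,27): 21²+26² = 1117 > 729 = 27² → acute
(182,165,254): 165²+182² = 60349 < 64516 = 254² → obtuse
(259,84,245): 84²+245² = 67081 = 259² → right
(11,27,17): 11²+17² = 410 < 729 = 27² → obtuse
2 of the 6 are obtuse.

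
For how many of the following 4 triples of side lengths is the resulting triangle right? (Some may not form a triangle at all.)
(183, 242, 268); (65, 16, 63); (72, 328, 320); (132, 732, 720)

3

(183,242,268): 183²+242² = 92053 > 71824 = 268² → acute
(65,16,63): 16²+63² = 4225 = 65² → right
(72,328,320): 72²+320² = 107584 = 328² → right
(132,732,720): 132²+720² = 535824 = 732² → right
3 of the 4 are right.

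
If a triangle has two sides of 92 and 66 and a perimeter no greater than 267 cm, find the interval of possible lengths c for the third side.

26 < c ≤ 109

Triangle inequality alone gives 26 < c < 158.
The perimeter condition gives c ≤ 267 − 92 − 66 = 109.
Intersecting the two: 26 < c ≤ 109.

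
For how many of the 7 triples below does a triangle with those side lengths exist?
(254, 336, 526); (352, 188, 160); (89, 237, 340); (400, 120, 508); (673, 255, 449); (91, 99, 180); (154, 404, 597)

(254,336,526): 254+336 > 526 → valid
(160,188,352): 160+188 ≤ 352 → not valid
(89,237,340): 89+237 ≤ 340 → not valid
(120,400,508): 120+400 > 508 → valid
(255,449,673): 255+449 > 673 → valid
(91,99,180): 91+99 > 180 → valid
(154,404,597): 154+404 ≤ 597 → not valid
4 of the 7 triples form a triangle.

4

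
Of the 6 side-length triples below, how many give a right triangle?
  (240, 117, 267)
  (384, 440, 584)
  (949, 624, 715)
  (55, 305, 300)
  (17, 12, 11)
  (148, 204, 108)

4

(240,117,267): 117²+240² = 71289 = 267² → right
(384,440,584): 384²+440² = 341056 = 584² → right
(949,624,715): 624²+715² = 900601 = 949² → right
(55,305,300): 55²+300² = 93025 = 305² → right
(17,12,11): 11²+12² = 265 < 289 = 17² → obtuse
(148,204,108): 108²+148² = 33568 < 41616 = 204² → obtuse
4 of the 6 are right.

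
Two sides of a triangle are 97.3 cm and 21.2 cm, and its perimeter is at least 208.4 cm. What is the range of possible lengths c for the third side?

Triangle inequality alone gives 76.1 < c < 118.5.
The perimeter condition gives c ≥ 208.4 − 97.3 − 21.2 = 89.9.
Intersecting the two: 89.9 ≤ c < 118.5.

89.9 ≤ c < 118.5 cm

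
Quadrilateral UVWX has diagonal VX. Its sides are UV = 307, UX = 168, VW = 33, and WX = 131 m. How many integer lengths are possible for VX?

24

From triangle UVX: 139 < VX < 475.
From triangle WVX: 98 < VX < 164.
Intersection: 139 < VX < 164, so integers 140 through 163: 24 values.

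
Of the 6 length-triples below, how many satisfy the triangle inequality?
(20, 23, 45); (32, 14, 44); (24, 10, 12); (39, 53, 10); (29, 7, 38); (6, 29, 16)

(20,23,45): 20+23 ≤ 45 → not valid
(14,32,44): 14+32 > 44 → valid
(10,12,24): 10+12 ≤ 24 → not valid
(10,39,53): 10+39 ≤ 53 → not valid
(7,29,38): 7+29 ≤ 38 → not valid
(6,16,29): 6+16 ≤ 29 → not valid
1 of the 6 triples forms a triangle.

1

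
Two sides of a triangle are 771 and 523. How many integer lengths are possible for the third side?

1045

The third side lies in the open interval (248, 1294).
Integers from 249 to 1293 inclusive: 1293 − 249 + 1 = 1045.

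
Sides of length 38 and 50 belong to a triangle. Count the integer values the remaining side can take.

The third side lies in the open interval (12, 88).
Integers from 13 to 87 inclusive: 87 − 13 + 1 = 75.

75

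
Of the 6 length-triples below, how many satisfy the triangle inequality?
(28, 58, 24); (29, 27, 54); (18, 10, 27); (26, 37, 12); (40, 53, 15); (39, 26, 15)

5

(24,28,58): 24+28 ≤ 58 → not valid
(27,29,54): 27+29 > 54 → valid
(10,18,27): 10+18 > 27 → valid
(12,26,37): 12+26 > 37 → valid
(15,40,53): 15+40 > 53 → valid
(15,26,39): 15+26 > 39 → valid
5 of the 6 triples form a triangle.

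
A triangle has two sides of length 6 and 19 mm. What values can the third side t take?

By the triangle inequality, t must be less than 6 + 19 = 25 and greater than |6 − 19| = 13.

13 < t < 25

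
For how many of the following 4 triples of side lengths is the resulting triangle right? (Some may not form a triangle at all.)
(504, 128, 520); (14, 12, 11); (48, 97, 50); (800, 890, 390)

2

(504,128,520): 128²+504² = 270400 = 520² → right
(14,12,11): 11²+12² = 265 > 196 = 14² → acute
(48,97,50): 48²+50² = 4804 < 9409 = 97² → obtuse
(800,890,390): 390²+800² = 792100 = 890² → right
2 of the 4 are right.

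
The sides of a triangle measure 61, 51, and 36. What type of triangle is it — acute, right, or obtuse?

Compare the square of the longest side to the sum of squares of the other two: 36² + 51² = 3897 > 3721 = 61².

acute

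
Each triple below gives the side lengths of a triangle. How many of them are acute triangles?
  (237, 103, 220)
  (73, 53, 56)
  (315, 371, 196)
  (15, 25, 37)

(237,103,220): 103²+220² = 59009 > 56169 = 237² → acute
(73,53,56): 53²+56² = 5945 > 5329 = 73² → acute
(315,371,196): 196²+315² = 137641 = 371² → right
(15,25,37): 15²+25² = 850 < 1369 = 37² → obtuse
2 of the 4 are acute.

2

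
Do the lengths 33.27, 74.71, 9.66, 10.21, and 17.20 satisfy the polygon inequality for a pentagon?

No

For a pentagon, each side must be shorter than the sum of the others.
Here the longest side is 74.71, but the remaining 4 sides sum to only 70.34.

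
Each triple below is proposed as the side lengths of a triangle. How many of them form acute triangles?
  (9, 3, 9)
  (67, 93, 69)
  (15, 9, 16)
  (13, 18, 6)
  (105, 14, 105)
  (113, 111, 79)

5

(9,3,9): 3²+9² = 90 > 81 = 9² → acute
(67,93,69): 67²+69² = 9250 > 8649 = 93² → acute
(15,9,16): 9²+15² = 306 > 256 = 16² → acute
(13,18,6): 6²+13² = 205 < 324 = 18² → obtuse
(105,14,105): 14²+105² = 11221 > 11025 = 105² → acute
(113,111,79): 79²+111² = 18562 > 12769 = 113² → acute
5 of the 6 are acute.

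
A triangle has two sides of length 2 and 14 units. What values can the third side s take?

By the triangle inequality, s must be less than 2 + 14 = 16 and greater than |2 − 14| = 12.

12 < s < 16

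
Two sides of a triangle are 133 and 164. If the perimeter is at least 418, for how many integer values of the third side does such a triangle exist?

176

Triangle inequality: 31 < x < 297. Perimeter ≥ 418 gives x ≥ 418 − 133 − 164 = 121.
So 121 ≤ x < 297; integers 121 through 296: 176 values.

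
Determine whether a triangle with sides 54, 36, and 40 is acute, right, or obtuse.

Compare the square of the longest side to the sum of squares of the other two: 36² + 40² = 2896 < 2916 = 54².

obtuse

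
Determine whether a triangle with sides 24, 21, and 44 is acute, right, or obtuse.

Compare the square of the longest side to the sum of squares of the other two: 21² + 24² = 1017 < 1936 = 44².

obtuse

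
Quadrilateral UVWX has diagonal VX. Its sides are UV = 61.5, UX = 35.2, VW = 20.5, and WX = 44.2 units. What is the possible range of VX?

26.3 < VX < 64.7

From triangle UVX: |61.5 − 35.2| < VX < 61.5 + 35.2, i.e. 26.3 < VX < 96.7.
From triangle WVX: 23.7 < VX < 64.7.
Both must hold, so VX lies in the intersection.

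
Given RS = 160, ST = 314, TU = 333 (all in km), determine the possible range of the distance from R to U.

The maximum is all hops collinear in one direction: 160 + 314 + 333 = 807.
The longest hop is 333; the others sum to 474. Since 333 ≤ 474, the path can fold back on itself completely, so the minimum distance is 0.

0 ≤ RU ≤ 807 km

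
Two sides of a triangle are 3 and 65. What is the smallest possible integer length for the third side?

The third side must be strictly greater than |3 − 65| = 62.
The smallest integer above 62 is 63.

63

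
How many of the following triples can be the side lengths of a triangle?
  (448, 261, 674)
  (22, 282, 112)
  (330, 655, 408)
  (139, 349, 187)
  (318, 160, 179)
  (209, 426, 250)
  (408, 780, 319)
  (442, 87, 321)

4

(261,448,674): 261+448 > 674 → valid
(22,112,282): 22+112 ≤ 282 → not valid
(330,408,655): 330+408 > 655 → valid
(139,187,349): 139+187 ≤ 349 → not valid
(160,179,318): 160+179 > 318 → valid
(209,250,426): 209+250 > 426 → valid
(319,408,780): 319+408 ≤ 780 → not valid
(87,321,442): 87+321 ≤ 442 → not valid
4 of the 8 triples form a triangle.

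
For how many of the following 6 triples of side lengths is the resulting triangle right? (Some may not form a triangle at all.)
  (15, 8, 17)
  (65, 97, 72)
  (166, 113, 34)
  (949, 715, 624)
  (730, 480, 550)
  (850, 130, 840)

5

(15,8,17): 8²+15² = 289 = 17² → right
(65,97,72): 65²+72² = 9409 = 97² → right
(166,113,34): 34+113 ≤ 166, not a triangle
(949,715,624): 624²+715² = 900601 = 949² → right
(730,480,550): 480²+550² = 532900 = 730² → right
(850,130,840): 130²+840² = 722500 = 850² → right
5 of the 6 are right.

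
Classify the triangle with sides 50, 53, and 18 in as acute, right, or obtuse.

acute

Compare the square of the longest side to the sum of squares of the other two: 18² + 50² = 2824 > 2809 = 53².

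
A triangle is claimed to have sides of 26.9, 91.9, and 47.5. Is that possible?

The longest side is 91.9, but the other two sum to only 74.4.
74.4 < 91.9, so the triangle inequality fails.

No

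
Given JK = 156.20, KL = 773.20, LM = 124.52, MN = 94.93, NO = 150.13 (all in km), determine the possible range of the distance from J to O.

247.42 ≤ JO ≤ 1298.98 km

The maximum is all hops collinear in one direction: 156.20 + 773.20 + 124.52 + 94.93 + 150.13 = 1298.98.
The longest hop is 773.20; the others sum to 525.78. Folding the others back against it leaves at least 773.20 − 525.78 = 247.42.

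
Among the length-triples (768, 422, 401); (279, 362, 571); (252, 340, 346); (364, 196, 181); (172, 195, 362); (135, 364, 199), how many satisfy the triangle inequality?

5

(401,422,768): 401+422 > 768 → valid
(279,362,571): 279+362 > 571 → valid
(252,340,346): 252+340 > 346 → valid
(181,196,364): 181+196 > 364 → valid
(172,195,362): 172+195 > 362 → valid
(135,199,364): 135+199 ≤ 364 → not valid
5 of the 6 triples form a triangle.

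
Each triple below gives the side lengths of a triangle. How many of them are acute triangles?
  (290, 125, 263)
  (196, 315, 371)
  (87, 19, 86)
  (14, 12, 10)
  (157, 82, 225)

(290,125,263): 125²+263² = 84794 > 84100 = 290² → acute
(196,315,371): 196²+315² = 137641 = 371² → right
(87,19,86): 19²+86² = 7757 > 7569 = 87² → acute
(14,12,10): 10²+12² = 244 > 196 = 14² → acute
(157,82,225): 82²+157² = 31373 < 50625 = 225² → obtuse
3 of the 5 are acute.

3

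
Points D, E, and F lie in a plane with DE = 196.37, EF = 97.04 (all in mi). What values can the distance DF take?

By the triangle inequality, |196.37 − 97.04| ≤ DF ≤ 196.37 + 97.04.

99.33 ≤ DF ≤ 293.41 mi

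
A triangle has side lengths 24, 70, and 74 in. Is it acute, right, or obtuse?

Compare the square of the longest side to the sum of squares of the other two: 24² + 70² = 5476 = 74².

right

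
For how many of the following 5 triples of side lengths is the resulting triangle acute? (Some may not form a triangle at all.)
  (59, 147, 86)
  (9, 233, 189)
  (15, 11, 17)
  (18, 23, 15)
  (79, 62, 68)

(59,147,86): 59+86 ≤ 147, not a triangle
(9,233,189): 9+189 ≤ 233, not a triangle
(15,11,17): 11²+15² = 346 > 289 = 17² → acute
(18,23,15): 15²+18² = 549 > 529 = 23² → acute
(79,62,68): 62²+68² = 8468 > 6241 = 79² → acute
3 of the 5 are acute.

3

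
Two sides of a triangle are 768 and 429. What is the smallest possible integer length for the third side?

340

The third side must be strictly greater than |768 − 429| = 339.
The smallest integer above 339 is 340.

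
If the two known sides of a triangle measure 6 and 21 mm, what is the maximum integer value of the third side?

26

The third side must be strictly less than 6 + 21 = 27.
The largest integer below 27 is 26.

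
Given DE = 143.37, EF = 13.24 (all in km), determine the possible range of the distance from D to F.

By the triangle inequality, |143.37 − 13.24| ≤ DF ≤ 143.37 + 13.24.

130.13 ≤ DF ≤ 156.61 km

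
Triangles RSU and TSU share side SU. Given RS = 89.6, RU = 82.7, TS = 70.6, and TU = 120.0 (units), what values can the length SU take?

49.4 < SU < 172.3

From triangle RSU: |89.6 − 82.7| < SU < 89.6 + 82.7, i.e. 6.9 < SU < 172.3.
From triangle TSU: 49.4 < SU < 190.6.
Both must hold, so SU lies in the intersection.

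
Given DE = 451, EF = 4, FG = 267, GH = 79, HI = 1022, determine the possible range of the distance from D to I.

221 ≤ DI ≤ 1823

The maximum is all hops collinear in one direction: 451 + 4 + 267 + 79 + 1022 = 1823.
The longest hop is 1022; the others sum to 801. Folding the others back against it leaves at least 1022 − 801 = 221.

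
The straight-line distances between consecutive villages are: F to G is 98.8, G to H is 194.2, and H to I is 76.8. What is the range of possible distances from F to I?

18.6 ≤ FI ≤ 369.8

The maximum is all hops collinear in one direction: 98.8 + 194.2 + 76.8 = 369.8.
The longest hop is 194.2; the others sum to 175.6. Folding the others back against it leaves at least 194.2 − 175.6 = 18.6.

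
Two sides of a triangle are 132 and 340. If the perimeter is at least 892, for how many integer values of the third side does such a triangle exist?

Triangle inequality: 208 < x < 472. Perimeter ≥ 892 gives x ≥ 892 − 132 − 340 = 420.
So 420 ≤ x < 472; integers 420 through 471: 52 values.

52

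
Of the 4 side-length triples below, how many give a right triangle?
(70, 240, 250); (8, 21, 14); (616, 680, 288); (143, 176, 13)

2

(70,240,250): 70²+240² = 62500 = 250² → right
(8,21,14): 8²+14² = 260 < 441 = 21² → obtuse
(616,680,288): 288²+616² = 462400 = 680² → right
(143,176,13): 13+143 ≤ 176, not a triangle
2 of the 4 are right.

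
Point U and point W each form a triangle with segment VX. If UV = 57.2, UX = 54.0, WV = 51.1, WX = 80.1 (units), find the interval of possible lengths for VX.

29.0 < VX < 111.2

From triangle UVX: |57.2 − 54.0| < VX < 57.2 + 54.0, i.e. 3.2 < VX < 111.2.
From triangle WVX: 29.0 < VX < 131.2.
Both must hold, so VX lies in the intersection.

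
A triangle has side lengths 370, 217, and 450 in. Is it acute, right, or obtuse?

obtuse

Compare the square of the longest side to the sum of squares of the other two: 217² + 370² = 183989 < 202500 = 450².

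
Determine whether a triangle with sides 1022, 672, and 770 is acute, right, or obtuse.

right

Compare the square of the longest side to the sum of squares of the other two: 672² + 770² = 1044484 = 1022².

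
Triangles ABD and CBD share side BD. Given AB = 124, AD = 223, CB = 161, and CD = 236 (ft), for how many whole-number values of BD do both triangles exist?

247

From triangle ABD: 99 < BD < 347.
From triangle CBD: 75 < BD < 397.
Intersection: 99 < BD < 347, so integers 100 through 346: 247 values.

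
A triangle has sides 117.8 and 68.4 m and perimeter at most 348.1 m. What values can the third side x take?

Triangle inequality alone gives 49.4 < x < 186.2.
The perimeter condition gives x ≤ 348.1 − 117.8 − 68.4 = 161.9.
Intersecting the two: 49.4 < x ≤ 161.9.

49.4 < x ≤ 161.9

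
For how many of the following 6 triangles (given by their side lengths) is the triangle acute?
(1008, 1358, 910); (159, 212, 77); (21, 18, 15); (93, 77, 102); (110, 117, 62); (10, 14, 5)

3

(1008,1358,910): 910²+1008² = 1844164 = 1358² → right
(159,212,77): 77²+159² = 31210 < 44944 = 212² → obtuse
(21,18,15): 15²+18² = 549 > 441 = 21² → acute
(93,77,102): 77²+93² = 14578 > 10404 = 102² → acute
(110,117,62): 62²+110² = 15944 > 13689 = 117² → acute
(10,14,5): 5²+10² = 125 < 196 = 14² → obtuse
3 of the 6 are acute.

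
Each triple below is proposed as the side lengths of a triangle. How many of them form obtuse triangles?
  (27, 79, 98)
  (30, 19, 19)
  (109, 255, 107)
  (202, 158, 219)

2

(27,79,98): 27²+79² = 6970 < 9604 = 98² → obtuse
(30,19,19): 19²+19² = 722 < 900 = 30² → obtuse
(109,255,107): 107+109 ≤ 255, not a triangle
(202,158,219): 158²+202² = 65768 > 47961 = 219² → acute
2 of the 4 are obtuse.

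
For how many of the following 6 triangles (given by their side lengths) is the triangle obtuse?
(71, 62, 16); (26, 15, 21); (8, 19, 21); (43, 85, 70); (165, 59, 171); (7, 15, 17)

(71,62,16): 16²+62² = 4100 < 5041 = 71² → obtuse
(26,15,21): 15²+21² = 666 < 676 = 26² → obtuse
(8,19,21): 8²+19² = 425 < 441 = 21² → obtuse
(43,85,70): 43²+70² = 6749 < 7225 = 85² → obtuse
(165,59,171): 59²+165² = 30706 > 29241 = 171² → acute
(7,15,17): 7²+15² = 274 < 289 = 17² → obtuse
5 of the 6 are obtuse.

5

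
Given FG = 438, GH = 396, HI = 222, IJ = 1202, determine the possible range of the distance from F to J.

The maximum is all hops collinear in one direction: 438 + 396 + 222 + 1202 = 2258.
The longest hop is 1202; the others sum to 1056. Folding the others back against it leaves at least 1202 − 1056 = 146.

146 ≤ FJ ≤ 2258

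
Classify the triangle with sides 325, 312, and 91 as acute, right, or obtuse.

right

Compare the square of the longest side to the sum of squares of the other two: 91² + 312² = 105625 = 325².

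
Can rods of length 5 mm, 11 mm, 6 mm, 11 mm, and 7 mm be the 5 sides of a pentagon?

A pentagon exists iff every side is shorter than the sum of the others — equivalently, the longest side is less than the sum of the rest.
Longest side 11 < 29 (sum of the remaining 4), so yes.

Yes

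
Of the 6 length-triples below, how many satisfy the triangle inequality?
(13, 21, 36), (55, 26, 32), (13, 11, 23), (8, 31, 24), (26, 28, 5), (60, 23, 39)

(13,21,36): 13+21 ≤ 36 → not valid
(26,32,55): 26+32 > 55 → valid
(11,13,23): 11+13 > 23 → valid
(8,24,31): 8+24 > 31 → valid
(5,26,28): 5+26 > 28 → valid
(23,39,60): 23+39 > 60 → valid
5 of the 6 triples form a triangle.

5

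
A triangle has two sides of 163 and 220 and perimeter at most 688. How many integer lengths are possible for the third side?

248

Triangle inequality: 57 < x < 383. Perimeter ≤ 688 gives x ≤ 688 − 163 − 220 = 305.
So 57 < x ≤ 305; integers 58 through 305: 248 values.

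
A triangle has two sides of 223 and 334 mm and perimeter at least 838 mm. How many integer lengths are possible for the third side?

Triangle inequality: 111 < x < 557. Perimeter ≥ 838 gives x ≥ 838 − 223 − 334 = 281.
So 281 ≤ x < 557; integers 281 through 556: 276 values.

276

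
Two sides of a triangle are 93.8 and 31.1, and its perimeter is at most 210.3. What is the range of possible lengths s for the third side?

Triangle inequality alone gives 62.7 < s < 124.9.
The perimeter condition gives s ≤ 210.3 − 93.8 − 31.1 = 85.4.
Intersecting the two: 62.7 < s ≤ 85.4.

62.7 < s ≤ 85.4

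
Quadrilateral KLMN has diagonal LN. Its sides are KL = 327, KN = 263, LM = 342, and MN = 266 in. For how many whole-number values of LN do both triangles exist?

513

From triangle KLN: 64 < LN < 590.
From triangle MLN: 76 < LN < 608.
Intersection: 76 < LN < 590, so integers 77 through 589: 513 values.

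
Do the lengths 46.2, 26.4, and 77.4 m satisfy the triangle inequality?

No

The longest side is 77.4, but the other two sum to only 72.6.
72.6 < 77.4, so the triangle inequality fails.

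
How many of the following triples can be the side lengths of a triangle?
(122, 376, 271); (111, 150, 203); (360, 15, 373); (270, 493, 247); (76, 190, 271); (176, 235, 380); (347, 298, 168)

(122,271,376): 122+271 > 376 → valid
(111,150,203): 111+150 > 203 → valid
(15,360,373): 15+360 > 373 → valid
(247,270,493): 247+270 > 493 → valid
(76,190,271): 76+190 ≤ 271 → not valid
(176,235,380): 176+235 > 380 → valid
(168,298,347): 168+298 > 347 → valid
6 of the 7 triples form a triangle.

6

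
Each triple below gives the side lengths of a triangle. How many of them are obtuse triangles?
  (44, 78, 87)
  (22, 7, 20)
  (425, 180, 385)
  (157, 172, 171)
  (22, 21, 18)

1

(44,78,87): 44²+78² = 8020 > 7569 = 87² → acute
(22,7,20): 7²+20² = 449 < 484 = 22² → obtuse
(425,180,385): 180²+385² = 180625 = 425² → right
(157,172,171): 157²+171² = 53890 > 29584 = 172² → acute
(22,21,18): 18²+21² = 765 > 484 = 22² → acute
1 of the 5 is obtuse.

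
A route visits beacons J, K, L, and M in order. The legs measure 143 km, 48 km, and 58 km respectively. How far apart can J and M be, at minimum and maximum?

The maximum is all hops collinear in one direction: 143 + 48 + 58 = 249.
The longest hop is 143; the others sum to 106. Folding the others back against it leaves at least 143 − 106 = 37.

37 ≤ JM ≤ 249 km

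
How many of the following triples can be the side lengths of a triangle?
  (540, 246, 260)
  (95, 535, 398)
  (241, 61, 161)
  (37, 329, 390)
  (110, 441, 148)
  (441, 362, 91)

1

(246,260,540): 246+260 ≤ 540 → not valid
(95,398,535): 95+398 ≤ 535 → not valid
(61,161,241): 61+161 ≤ 241 → not valid
(37,329,390): 37+329 ≤ 390 → not valid
(110,148,441): 110+148 ≤ 441 → not valid
(91,362,441): 91+362 > 441 → valid
1 of the 6 triples forms a triangle.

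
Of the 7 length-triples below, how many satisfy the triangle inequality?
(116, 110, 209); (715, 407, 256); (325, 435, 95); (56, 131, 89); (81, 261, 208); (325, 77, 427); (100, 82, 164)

4

(110,116,209): 110+116 > 209 → valid
(256,407,715): 256+407 ≤ 715 → not valid
(95,325,435): 95+325 ≤ 435 → not valid
(56,89,131): 56+89 > 131 → valid
(81,208,261): 81+208 > 261 → valid
(77,325,427): 77+325 ≤ 427 → not valid
(82,100,164): 82+100 > 164 → valid
4 of the 7 triples form a triangle.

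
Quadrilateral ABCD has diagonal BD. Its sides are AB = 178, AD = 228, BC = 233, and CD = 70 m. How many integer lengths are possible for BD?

From triangle ABD: 50 < BD < 406.
From triangle CBD: 163 < BD < 303.
Intersection: 163 < BD < 303, so integers 164 through 302: 139 values.

139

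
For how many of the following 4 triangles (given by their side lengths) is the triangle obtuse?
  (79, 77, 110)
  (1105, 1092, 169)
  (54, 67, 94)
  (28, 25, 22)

(79,77,110): 77²+79² = 12170 > 12100 = 110² → acute
(1105,1092,169): 169²+1092² = 1221025 = 1105² → right
(54,67,94): 54²+67² = 7405 < 8836 = 94² → obtuse
(28,25,22): 22²+25² = 1109 > 784 = 28² → acute
1 of the 4 is obtuse.

1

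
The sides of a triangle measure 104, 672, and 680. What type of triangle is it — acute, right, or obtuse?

Compare the square of the longest side to the sum of squares of the other two: 104² + 672² = 462400 = 680².

right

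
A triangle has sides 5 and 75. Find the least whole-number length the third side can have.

71

The third side must be strictly greater than |5 − 75| = 70.
The smallest integer above 70 is 71.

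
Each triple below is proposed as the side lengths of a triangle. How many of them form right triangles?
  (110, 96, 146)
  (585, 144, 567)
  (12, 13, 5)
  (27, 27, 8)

3

(110,96,146): 96²+110² = 21316 = 146² → right
(585,144,567): 144²+567² = 342225 = 585² → right
(12,13,5): 5²+12² = 169 = 13² → right
(27,27,8): 8²+27² = 793 > 729 = 27² → acute
3 of the 4 are right.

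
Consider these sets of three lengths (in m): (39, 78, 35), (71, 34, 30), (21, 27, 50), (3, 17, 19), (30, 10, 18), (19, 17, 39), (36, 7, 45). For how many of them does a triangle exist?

1

(35,39,78): 35+39 ≤ 78 → not valid
(30,34,71): 30+34 ≤ 71 → not valid
(21,27,50): 21+27 ≤ 50 → not valid
(3,17,19): 3+17 > 19 → valid
(10,18,30): 10+18 ≤ 30 → not valid
(17,19,39): 17+19 ≤ 39 → not valid
(7,36,45): 7+36 ≤ 45 → not valid
1 of the 7 triples forms a triangle.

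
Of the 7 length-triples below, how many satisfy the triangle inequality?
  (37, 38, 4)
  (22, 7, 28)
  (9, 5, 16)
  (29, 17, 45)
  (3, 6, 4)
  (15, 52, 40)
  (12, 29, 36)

6

(4,37,38): 4+37 > 38 → valid
(7,22,28): 7+22 > 28 → valid
(5,9,16): 5+9 ≤ 16 → not valid
(17,29,45): 17+29 > 45 → valid
(3,4,6): 3+4 > 6 → valid
(15,40,52): 15+40 > 52 → valid
(12,29,36): 12+29 > 36 → valid
6 of the 7 triples form a triangle.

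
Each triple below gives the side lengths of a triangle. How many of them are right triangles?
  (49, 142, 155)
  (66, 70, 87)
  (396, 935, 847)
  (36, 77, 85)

(49,142,155): 49²+142² = 22565 < 24025 = 155² → obtuse
(66,70,87): 66²+70² = 9256 > 7569 = 87² → acute
(396,935,847): 396²+847² = 874225 = 935² → right
(36,77,85): 36²+77² = 7225 = 85² → right
2 of the 4 are right.

2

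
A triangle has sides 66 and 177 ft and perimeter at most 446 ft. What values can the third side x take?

111 < x ≤ 203

Triangle inequality alone gives 111 < x < 243.
The perimeter condition gives x ≤ 446 − 66 − 177 = 203.
Intersecting the two: 111 < x ≤ 203.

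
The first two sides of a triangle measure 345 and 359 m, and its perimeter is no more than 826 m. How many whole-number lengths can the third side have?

Triangle inequality: 14 < x < 704. Perimeter ≤ 826 gives x ≤ 826 − 345 − 359 = 122.
So 14 < x ≤ 122; integers 15 through 122: 108 values.

108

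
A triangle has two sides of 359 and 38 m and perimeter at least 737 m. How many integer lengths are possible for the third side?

Triangle inequality: 321 < x < 397. Perimeter ≥ 737 gives x ≥ 737 − 359 − 38 = 340.
So 340 ≤ x < 397; integers 340 through 396: 57 values.

57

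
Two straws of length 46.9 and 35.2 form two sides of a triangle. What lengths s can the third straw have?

11.7 < s < 82.1

By the triangle inequality, s must be less than 46.9 + 35.2 = 82.1 and greater than |46.9 − 35.2| = 11.7.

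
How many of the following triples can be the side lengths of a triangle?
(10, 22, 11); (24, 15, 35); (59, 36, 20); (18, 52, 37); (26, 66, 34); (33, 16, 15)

2

(10,11,22): 10+11 ≤ 22 → not valid
(15,24,35): 15+24 > 35 → valid
(20,36,59): 20+36 ≤ 59 → not valid
(18,37,52): 18+37 > 52 → valid
(26,34,66): 26+34 ≤ 66 → not valid
(15,16,33): 15+16 ≤ 33 → not valid
2 of the 6 triples form a triangle.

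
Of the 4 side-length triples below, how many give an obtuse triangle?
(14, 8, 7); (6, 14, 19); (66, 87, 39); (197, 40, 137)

(14,8,7): 7²+8² = 113 < 196 = 14² → obtuse
(6,14,19): 6²+14² = 232 < 361 = 19² → obtuse
(66,87,39): 39²+66² = 5877 < 7569 = 87² → obtuse
(197,40,137): 40+137 ≤ 197, not a triangle
3 of the 4 are obtuse.

3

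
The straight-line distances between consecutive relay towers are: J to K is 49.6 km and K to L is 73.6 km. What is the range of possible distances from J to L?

24.0 ≤ JL ≤ 123.2 km

By the triangle inequality, |49.6 − 73.6| ≤ JL ≤ 49.6 + 73.6.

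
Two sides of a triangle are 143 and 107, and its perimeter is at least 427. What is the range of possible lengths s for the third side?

177 ≤ s < 250

Triangle inequality alone gives 36 < s < 250.
The perimeter condition gives s ≥ 427 − 143 − 107 = 177.
Intersecting the two: 177 ≤ s < 250.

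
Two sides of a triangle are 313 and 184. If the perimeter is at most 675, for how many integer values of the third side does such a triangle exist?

Triangle inequality: 129 < x < 497. Perimeter ≤ 675 gives x ≤ 675 − 313 − 184 = 178.
So 129 < x ≤ 178; integers 130 through 178: 49 values.

49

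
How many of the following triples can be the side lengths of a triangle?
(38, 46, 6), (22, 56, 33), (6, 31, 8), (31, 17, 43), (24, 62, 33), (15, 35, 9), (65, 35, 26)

1

(6,38,46): 6+38 ≤ 46 → not valid
(22,33,56): 22+33 ≤ 56 → not valid
(6,8,31): 6+8 ≤ 31 → not valid
(17,31,43): 17+31 > 43 → valid
(24,33,62): 24+33 ≤ 62 → not valid
(9,15,35): 9+15 ≤ 35 → not valid
(26,35,65): 26+35 ≤ 65 → not valid
1 of the 7 triples forms a triangle.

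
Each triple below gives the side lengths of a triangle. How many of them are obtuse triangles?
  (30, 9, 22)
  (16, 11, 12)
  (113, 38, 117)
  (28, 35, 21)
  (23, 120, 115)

(30,9,22): 9²+22² = 565 < 900 = 30² → obtuse
(16,11,12): 11²+12² = 265 > 256 = 16² → acute
(113,38,117): 38²+113² = 14213 > 13689 = 117² → acute
(28,35,21): 21²+28² = 1225 = 35² → right
(23,120,115): 23²+115² = 13754 < 14400 = 120² → obtuse
2 of the 5 are obtuse.

2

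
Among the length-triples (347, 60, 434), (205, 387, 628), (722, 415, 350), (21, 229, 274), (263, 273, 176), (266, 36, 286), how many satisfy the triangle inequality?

3

(60,347,434): 60+347 ≤ 434 → not valid
(205,387,628): 205+387 ≤ 628 → not valid
(350,415,722): 350+415 > 722 → valid
(21,229,274): 21+229 ≤ 274 → not valid
(176,263,273): 176+263 > 273 → valid
(36,266,286): 36+266 > 286 → valid
3 of the 6 triples form a triangle.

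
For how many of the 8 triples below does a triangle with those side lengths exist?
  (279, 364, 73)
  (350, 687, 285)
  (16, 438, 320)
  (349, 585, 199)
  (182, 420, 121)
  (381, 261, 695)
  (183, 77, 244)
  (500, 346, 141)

(73,279,364): 73+279 ≤ 364 → not valid
(285,350,687): 285+350 ≤ 687 → not valid
(16,320,438): 16+320 ≤ 438 → not valid
(199,349,585): 199+349 ≤ 585 → not valid
(121,182,420): 121+182 ≤ 420 → not valid
(261,381,695): 261+381 ≤ 695 → not valid
(77,183,244): 77+183 > 244 → valid
(141,346,500): 141+346 ≤ 500 → not valid
1 of the 8 triples forms a triangle.

1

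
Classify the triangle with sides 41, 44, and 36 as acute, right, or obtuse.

acute

Compare the square of the longest side to the sum of squares of the other two: 36² + 41² = 2977 > 1936 = 44².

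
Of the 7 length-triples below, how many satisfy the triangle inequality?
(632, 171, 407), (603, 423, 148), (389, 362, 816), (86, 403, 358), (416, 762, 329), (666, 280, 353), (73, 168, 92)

1

(171,407,632): 171+407 ≤ 632 → not valid
(148,423,603): 148+423 ≤ 603 → not valid
(362,389,816): 362+389 ≤ 816 → not valid
(86,358,403): 86+358 > 403 → valid
(329,416,762): 329+416 ≤ 762 → not valid
(280,353,666): 280+353 ≤ 666 → not valid
(73,92,168): 73+92 ≤ 168 → not valid
1 of the 7 triples forms a triangle.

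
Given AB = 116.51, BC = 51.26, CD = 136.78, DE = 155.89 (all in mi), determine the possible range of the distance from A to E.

0 ≤ AE ≤ 460.44 mi

The maximum is all hops collinear in one direction: 116.51 + 51.26 + 136.78 + 155.89 = 460.44.
The longest hop is 155.89; the others sum to 304.55. Since 155.89 ≤ 304.55, the path can fold back on itself completely, so the minimum distance is 0.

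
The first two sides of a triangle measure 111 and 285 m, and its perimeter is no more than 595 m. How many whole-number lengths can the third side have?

Triangle inequality: 174 < x < 396. Perimeter ≤ 595 gives x ≤ 595 − 111 − 285 = 199.
So 174 < x ≤ 199; integers 175 through 199: 25 values.

25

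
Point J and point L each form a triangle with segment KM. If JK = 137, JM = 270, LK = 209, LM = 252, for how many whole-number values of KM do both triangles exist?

273

From triangle JKM: 133 < KM < 407.
From triangle LKM: 43 < KM < 461.
Intersection: 133 < KM < 407, so integers 134 through 406: 273 values.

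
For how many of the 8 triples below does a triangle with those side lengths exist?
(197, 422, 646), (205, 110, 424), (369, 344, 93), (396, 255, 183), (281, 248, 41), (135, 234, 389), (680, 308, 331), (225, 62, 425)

3

(197,422,646): 197+422 ≤ 646 → not valid
(110,205,424): 110+205 ≤ 424 → not valid
(93,344,369): 93+344 > 369 → valid
(183,255,396): 183+255 > 396 → valid
(41,248,281): 41+248 > 281 → valid
(135,234,389): 135+234 ≤ 389 → not valid
(308,331,680): 308+331 ≤ 680 → not valid
(62,225,425): 62+225 ≤ 425 → not valid
3 of the 8 triples form a triangle.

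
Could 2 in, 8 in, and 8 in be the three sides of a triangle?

Yes

The longest side is 8, and the other two sum to 10.
Since 10 > 8, the triangle inequality holds.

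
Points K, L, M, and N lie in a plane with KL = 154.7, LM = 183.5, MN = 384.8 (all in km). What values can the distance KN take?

The maximum is all hops collinear in one direction: 154.7 + 183.5 + 384.8 = 723.0.
The longest hop is 384.8; the others sum to 338.2. Folding the others back against it leaves at least 384.8 − 338.2 = 46.6.

46.6 ≤ KN ≤ 723.0 km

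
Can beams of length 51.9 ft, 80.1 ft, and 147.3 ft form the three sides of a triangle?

No

The longest side is 147.3, but the other two sum to only 132.0.
132.0 < 147.3, so the triangle inequality fails.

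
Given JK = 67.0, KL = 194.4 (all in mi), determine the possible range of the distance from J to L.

By the triangle inequality, |67.0 − 194.4| ≤ JL ≤ 67.0 + 194.4.

127.4 ≤ JL ≤ 261.4 mi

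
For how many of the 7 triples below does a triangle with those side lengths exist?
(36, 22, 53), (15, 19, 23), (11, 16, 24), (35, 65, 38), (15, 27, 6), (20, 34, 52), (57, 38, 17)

(22,36,53): 22+36 > 53 → valid
(15,19,23): 15+19 > 23 → valid
(11,16,24): 11+16 > 24 → valid
(35,38,65): 35+38 > 65 → valid
(6,15,27): 6+15 ≤ 27 → not valid
(20,34,52): 20+34 > 52 → valid
(17,38,57): 17+38 ≤ 57 → not valid
5 of the 7 triples form a triangle.

5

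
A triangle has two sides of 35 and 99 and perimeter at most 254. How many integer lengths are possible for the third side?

56

Triangle inequality: 64 < x < 134. Perimeter ≤ 254 gives x ≤ 254 − 35 − 99 = 120.
So 64 < x ≤ 120; integers 65 through 120: 56 values.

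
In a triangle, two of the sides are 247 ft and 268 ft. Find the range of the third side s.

21 < s < 515

By the triangle inequality, s must be less than 247 + 268 = 515 and greater than |247 − 268| = 21.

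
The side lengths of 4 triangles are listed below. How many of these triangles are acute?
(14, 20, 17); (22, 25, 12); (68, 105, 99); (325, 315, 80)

(14,20,17): 14²+17² = 485 > 400 = 20² → acute
(22,25,12): 12²+22² = 628 > 625 = 25² → acute
(68,105,99): 68²+99² = 14425 > 11025 = 105² → acute
(325,315,80): 80²+315² = 105625 = 325² → right
3 of the 4 are acute.

3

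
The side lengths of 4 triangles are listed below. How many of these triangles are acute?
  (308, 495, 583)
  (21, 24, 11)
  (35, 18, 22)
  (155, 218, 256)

1

(308,495,583): 308²+495² = 339889 = 583² → right
(21,24,11): 11²+21² = 562 < 576 = 24² → obtuse
(35,18,22): 18²+22² = 808 < 1225 = 35² → obtuse
(155,218,256): 155²+218² = 71549 > 65536 = 256² → acute
1 of the 4 is acute.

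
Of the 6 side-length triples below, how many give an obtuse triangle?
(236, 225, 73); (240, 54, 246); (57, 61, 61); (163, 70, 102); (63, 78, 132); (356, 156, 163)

(236,225,73): 73²+225² = 55954 > 55696 = 236² → acute
(240,54,246): 54²+240² = 60516 = 246² → right
(57,61,61): 57²+61² = 6970 > 3721 = 61² → acute
(163,70,102): 70²+102² = 15304 < 26569 = 163² → obtuse
(63,78,132): 63²+78² = 10053 < 17424 = 132² → obtuse
(356,156,163): 156+163 ≤ 356, not a triangle
2 of the 6 are obtuse.

2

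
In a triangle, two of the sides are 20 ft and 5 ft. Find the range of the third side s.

By the triangle inequality, s must be less than 20 + 5 = 25 and greater than |20 − 5| = 15.

15 < s < 25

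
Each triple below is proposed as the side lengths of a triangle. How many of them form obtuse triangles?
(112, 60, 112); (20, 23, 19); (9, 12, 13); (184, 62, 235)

1

(112,60,112): 60²+112² = 16144 > 12544 = 112² → acute
(20,23,19): 19²+20² = 761 > 529 = 23² → acute
(9,12,13): 9²+12² = 225 > 169 = 13² → acute
(184,62,235): 62²+184² = 37700 < 55225 = 235² → obtuse
1 of the 4 is obtuse.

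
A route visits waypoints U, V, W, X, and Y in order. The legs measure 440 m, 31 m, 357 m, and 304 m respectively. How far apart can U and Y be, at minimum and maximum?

0 ≤ UY ≤ 1132 m

The maximum is all hops collinear in one direction: 440 + 31 + 357 + 304 = 1132.
The longest hop is 440; the others sum to 692. Since 440 ≤ 692, the path can fold back on itself completely, so the minimum distance is 0.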